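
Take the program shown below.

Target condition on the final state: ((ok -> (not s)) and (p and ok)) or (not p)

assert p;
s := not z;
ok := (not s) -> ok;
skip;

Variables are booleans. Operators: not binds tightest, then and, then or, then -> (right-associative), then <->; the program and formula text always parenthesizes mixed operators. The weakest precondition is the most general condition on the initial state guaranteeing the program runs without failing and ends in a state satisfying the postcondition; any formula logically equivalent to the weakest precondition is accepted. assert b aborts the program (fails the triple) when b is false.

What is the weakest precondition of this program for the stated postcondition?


Working backward. After the program, the postcondition ((ok -> (not s)) and (p and ok)) or (not p) must hold; in canonical form it is ((ok -> (not s)) and p and ok) or (not p).
Before skip: ((ok -> (not s)) and p and ok) or (not p)
Before ok := (not s) -> ok: ((((not s) -> ok) -> (not s)) and p and ((not s) -> ok)) or (not p)
Before s := not z: (((z -> ok) -> z) and p and (z -> ok)) or (not p)
Before assert p: p and ((((z -> ok) -> z) and p and (z -> ok)) or (not p))
Answer: WP = p and ((((z -> ok) -> z) and p and (z -> ok)) or (not p))


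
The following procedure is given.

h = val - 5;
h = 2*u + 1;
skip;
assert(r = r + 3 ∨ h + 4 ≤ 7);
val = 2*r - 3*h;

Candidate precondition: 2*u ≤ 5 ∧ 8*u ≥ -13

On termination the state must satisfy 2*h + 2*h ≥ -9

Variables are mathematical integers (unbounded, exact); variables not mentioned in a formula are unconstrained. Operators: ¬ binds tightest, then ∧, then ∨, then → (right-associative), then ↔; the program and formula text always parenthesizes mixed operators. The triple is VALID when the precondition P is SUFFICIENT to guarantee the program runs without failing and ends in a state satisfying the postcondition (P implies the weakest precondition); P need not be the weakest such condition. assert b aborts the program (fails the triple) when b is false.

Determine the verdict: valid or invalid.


Working backward. After the program, the postcondition 2*h + 2*h ≥ -9 must hold; in canonical form it is 4*h ≥ -9.
Before val := 2*r - 3*h: 4*h ≥ -9
Before assert r = r + 3 ∨ h + 4 ≤ 7: h ≤ 3 ∧ 4*h ≥ -9
Before skip: h ≤ 3 ∧ 4*h ≥ -9
Before h := 2*u + 1: 2*u ≤ 2 ∧ 8*u ≥ -13
Before h := val - 5: 2*u ≤ 2 ∧ 8*u ≥ -13
The weakest precondition is 2*u ≤ 2 ∧ 8*u ≥ -13.
Check whether 2*u ≤ 5 ∧ 8*u ≥ -13 implies it.
Countermodel: at the initial state u = 2, the precondition holds but the weakest precondition fails.
Answer: invalid


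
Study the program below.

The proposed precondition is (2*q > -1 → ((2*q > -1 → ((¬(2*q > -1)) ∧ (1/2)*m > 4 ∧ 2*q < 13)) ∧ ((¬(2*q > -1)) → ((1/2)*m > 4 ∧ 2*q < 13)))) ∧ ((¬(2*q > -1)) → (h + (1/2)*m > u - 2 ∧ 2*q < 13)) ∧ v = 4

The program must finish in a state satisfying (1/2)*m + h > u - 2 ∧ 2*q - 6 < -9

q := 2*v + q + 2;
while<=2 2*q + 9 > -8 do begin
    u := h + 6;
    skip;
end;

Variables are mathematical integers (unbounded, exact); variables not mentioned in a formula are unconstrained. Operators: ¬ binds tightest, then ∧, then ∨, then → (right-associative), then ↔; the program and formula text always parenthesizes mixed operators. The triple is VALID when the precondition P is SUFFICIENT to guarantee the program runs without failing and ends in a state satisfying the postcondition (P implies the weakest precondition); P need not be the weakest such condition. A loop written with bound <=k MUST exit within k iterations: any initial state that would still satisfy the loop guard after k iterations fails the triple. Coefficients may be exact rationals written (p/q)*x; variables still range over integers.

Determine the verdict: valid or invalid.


Working backward. After the program, the postcondition (1/2)*m + h > u - 2 ∧ 2*q - 6 < -9 must hold; in canonical form it is h + (1/2)*m > u - 2 ∧ 2*q < -3.
Before the loop (bound <=2), unroll the exhaustion recursion (WP_0 = exit-now case; WP_j = one more guarded iteration, up to j = 2):
  WP_0: (¬(2*q > -17)) ∧ h + (1/2)*m > u - 2 ∧ 2*q < -3
  WP_1: (2*q > -17 → ((¬(2*q > -17)) ∧ (1/2)*m > 4 ∧ 2*q < -3)) ∧ ((¬(2*q > -17)) → (h + (1/2)*m > u - 2 ∧ 2*q < -3))
  WP_2: (2*q > -17 → ((2*q > -17 → ((¬(2*q > -17)) ∧ (1/2)*m > 4 ∧ 2*q < -3)) ∧ ((¬(2*q > -17)) → ((1/2)*m > 4 ∧ 2*q < -3)))) ∧ ((¬(2*q > -17)) → (h + (1/2)*m > u - 2 ∧ 2*q < -3))
So before the loop: (2*q > -17 → ((2*q > -17 → ((¬(2*q > -17)) ∧ (1/2)*m > 4 ∧ 2*q < -3)) ∧ ((¬(2*q > -17)) → ((1/2)*m > 4 ∧ 2*q < -3)))) ∧ ((¬(2*q > -17)) → (h + (1/2)*m > u - 2 ∧ 2*q < -3))
Before q := 2*v + q + 2: (2*q + 4*v > -21 → ((2*q + 4*v > -21 → ((¬(2*q + 4*v > -21)) ∧ (1/2)*m > 4 ∧ 2*q + 4*v < -7)) ∧ ((¬(2*q + 4*v > -21)) → ((1/2)*m > 4 ∧ 2*q + 4*v < -7)))) ∧ ((¬(2*q + 4*v > -21)) → (h + (1/2)*m > u - 2 ∧ 2*q + 4*v < -7))
The weakest precondition is (2*q + 4*v > -21 → ((2*q + 4*v > -21 → ((¬(2*q + 4*v > -21)) ∧ (1/2)*m > 4 ∧ 2*q + 4*v < -7)) ∧ ((¬(2*q + 4*v > -21)) → ((1/2)*m > 4 ∧ 2*q + 4*v < -7)))) ∧ ((¬(2*q + 4*v > -21)) → (h + (1/2)*m > u - 2 ∧ 2*q + 4*v < -7)).
Check whether (2*q > -1 → ((2*q > -1 → ((¬(2*q > -1)) ∧ (1/2)*m > 4 ∧ 2*q < 13)) ∧ ((¬(2*q > -1)) → ((1/2)*m > 4 ∧ 2*q < 13)))) ∧ ((¬(2*q > -1)) → (h + (1/2)*m > u - 2 ∧ 2*q < 13)) ∧ v = 4 implies it.
Countermodel: at the initial state h = 0, m = -3, q = -12, u = 0, v = 4, the precondition holds but the weakest precondition fails.
Answer: invalid


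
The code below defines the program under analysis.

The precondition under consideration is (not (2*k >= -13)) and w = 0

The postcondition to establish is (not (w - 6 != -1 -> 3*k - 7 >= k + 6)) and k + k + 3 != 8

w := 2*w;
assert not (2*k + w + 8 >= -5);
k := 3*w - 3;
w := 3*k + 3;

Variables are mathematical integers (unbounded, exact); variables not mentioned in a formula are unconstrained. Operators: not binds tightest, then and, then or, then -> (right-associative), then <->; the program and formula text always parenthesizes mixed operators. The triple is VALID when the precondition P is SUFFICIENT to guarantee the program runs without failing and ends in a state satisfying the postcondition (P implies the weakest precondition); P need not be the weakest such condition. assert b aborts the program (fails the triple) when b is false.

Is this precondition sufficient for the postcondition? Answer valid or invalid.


Working backward. After the program, the postcondition (not (w - 6 != -1 -> 3*k - 7 >= k + 6)) and k + k + 3 != 8 must hold; in canonical form it is (not (w != 5 -> 2*k >= 13)) and 2*k != 5.
Before w := 3*k + 3: (not (3*k != 2 -> 2*k >= 13)) and 2*k != 5
Before k := 3*w - 3: (not (9*w != 11 -> 6*w >= 19)) and 6*w != 11
Before assert not (2*k + w + 8 >= -5): (not (2*k + w >= -13)) and (not (9*w != 11 -> 6*w >= 19)) and 6*w != 11
Before w := 2*w: (not (2*k + 2*w >= -13)) and (not (18*w != 11 -> 12*w >= 19)) and 12*w != 11
The weakest precondition is (not (2*k + 2*w >= -13)) and (not (18*w != 11 -> 12*w >= 19)) and 12*w != 11.
Check whether (not (2*k >= -13)) and w = 0 implies it.
Every state satisfying the precondition satisfies the weakest precondition: the implication holds.
Answer: valid


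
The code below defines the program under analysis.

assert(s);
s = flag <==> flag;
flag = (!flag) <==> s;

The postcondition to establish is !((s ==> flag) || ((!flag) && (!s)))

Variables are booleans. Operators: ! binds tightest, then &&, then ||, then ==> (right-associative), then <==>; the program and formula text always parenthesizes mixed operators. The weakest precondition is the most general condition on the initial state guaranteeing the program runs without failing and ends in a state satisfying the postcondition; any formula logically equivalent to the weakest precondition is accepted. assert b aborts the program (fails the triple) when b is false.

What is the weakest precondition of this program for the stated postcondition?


Working backward. After the program, !((s ==> flag) || ((!flag) && (!s))) must hold.
Before flag := (!flag) <==> s: !((s ==> ((!flag) <==> s)) || ((!((!flag) <==> s)) && (!s)))
Before s := flag <==> flag: flag
Before assert s: s && flag
Answer: WP = s && flag


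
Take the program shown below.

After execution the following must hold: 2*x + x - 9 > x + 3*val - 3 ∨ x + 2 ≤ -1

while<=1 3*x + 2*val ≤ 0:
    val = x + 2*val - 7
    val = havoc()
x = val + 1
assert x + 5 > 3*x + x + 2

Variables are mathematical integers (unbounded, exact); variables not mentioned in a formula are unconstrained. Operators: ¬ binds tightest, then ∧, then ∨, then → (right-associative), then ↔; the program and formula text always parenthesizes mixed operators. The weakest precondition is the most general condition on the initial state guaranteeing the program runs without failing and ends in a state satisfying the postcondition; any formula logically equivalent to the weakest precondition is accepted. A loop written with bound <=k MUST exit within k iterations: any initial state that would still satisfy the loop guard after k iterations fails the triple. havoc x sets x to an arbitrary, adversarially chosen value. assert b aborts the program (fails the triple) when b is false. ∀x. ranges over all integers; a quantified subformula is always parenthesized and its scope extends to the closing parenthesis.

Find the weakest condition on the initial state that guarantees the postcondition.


Working backward. After the program, the postcondition 2*x + x - 9 > x + 3*val - 3 ∨ x + 2 ≤ -1 must hold; in canonical form it is 2*x > 3*val + 6 ∨ x ≤ -3.
Before assert x + 5 > 3*x + x + 2: 3*x < 3 ∧ (2*x > 3*val + 6 ∨ x ≤ -3)
Before x := val + 1: 3*val < 0 ∧ (val < -4 ∨ val ≤ -4)
Before the loop (bound <=1), unroll the exhaustion recursion (WP_0 = exit-now case; WP_j = one more guarded iteration, up to j = 1):
  WP_0: (¬(2*val + 3*x ≤ 0)) ∧ 3*val < 0 ∧ (val < -4 ∨ val ≤ -4)
  WP_1: (2*val + 3*x ≤ 0 → (∀val_1. ((¬(2*val_1 + 3*x ≤ 0)) ∧ 3*val_1 < 0 ∧ (val_1 < -4 ∨ val_1 ≤ -4)))) ∧ ((¬(2*val + 3*x ≤ 0)) → (3*val < 0 ∧ (val < -4 ∨ val ≤ -4)))
So before the loop: (2*val + 3*x ≤ 0 → (∀val_1. ((¬(2*val_1 + 3*x ≤ 0)) ∧ 3*val_1 < 0 ∧ (val_1 < -4 ∨ val_1 ≤ -4)))) ∧ ((¬(2*val + 3*x ≤ 0)) → (3*val < 0 ∧ (val < -4 ∨ val ≤ -4)))
Answer: WP = (2*val + 3*x ≤ 0 → (∀val_1. ((¬(2*val_1 + 3*x ≤ 0)) ∧ 3*val_1 < 0 ∧ (val_1 < -4 ∨ val_1 ≤ -4)))) ∧ ((¬(2*val + 3*x ≤ 0)) → (3*val < 0 ∧ (val < -4 ∨ val ≤ -4)))


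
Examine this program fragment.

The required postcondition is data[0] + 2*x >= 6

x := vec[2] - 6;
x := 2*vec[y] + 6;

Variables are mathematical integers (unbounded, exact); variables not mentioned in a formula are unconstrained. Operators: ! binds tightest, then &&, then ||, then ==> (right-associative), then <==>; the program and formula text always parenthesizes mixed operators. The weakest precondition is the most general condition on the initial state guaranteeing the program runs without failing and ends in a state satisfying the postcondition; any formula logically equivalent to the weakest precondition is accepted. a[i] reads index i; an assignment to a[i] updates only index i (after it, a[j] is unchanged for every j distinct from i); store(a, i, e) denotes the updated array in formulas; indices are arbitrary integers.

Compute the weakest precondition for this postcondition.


Working backward. After the program, data[0] + 2*x >= 6 must hold.
Before x := 2*vec[y] + 6: data[0] + 4*vec[y] >= -6
Before x := vec[2] - 6: data[0] + 4*vec[y] >= -6
Answer: WP = data[0] + 4*vec[y] >= -6


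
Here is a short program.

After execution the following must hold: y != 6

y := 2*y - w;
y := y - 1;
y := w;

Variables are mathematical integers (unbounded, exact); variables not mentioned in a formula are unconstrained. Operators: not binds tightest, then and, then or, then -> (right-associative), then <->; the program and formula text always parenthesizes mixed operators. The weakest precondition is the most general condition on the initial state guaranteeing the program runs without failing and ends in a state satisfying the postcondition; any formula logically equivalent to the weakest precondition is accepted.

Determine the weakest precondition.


Working backward. After the program, y != 6 must hold.
Before y := w: w != 6
Before y := y - 1: w != 6
Before y := 2*y - w: w != 6
Answer: WP = w != 6


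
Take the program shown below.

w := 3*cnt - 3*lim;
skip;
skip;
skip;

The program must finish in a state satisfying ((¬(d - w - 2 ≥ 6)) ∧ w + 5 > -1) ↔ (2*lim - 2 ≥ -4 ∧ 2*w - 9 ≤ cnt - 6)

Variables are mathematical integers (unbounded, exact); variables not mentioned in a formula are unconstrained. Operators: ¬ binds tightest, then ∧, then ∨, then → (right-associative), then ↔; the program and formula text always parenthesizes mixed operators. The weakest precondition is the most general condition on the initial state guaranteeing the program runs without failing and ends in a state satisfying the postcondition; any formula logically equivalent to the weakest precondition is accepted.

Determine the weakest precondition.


Working backward. After the program, the postcondition ((¬(d - w - 2 ≥ 6)) ∧ w + 5 > -1) ↔ (2*lim - 2 ≥ -4 ∧ 2*w - 9 ≤ cnt - 6) must hold; in canonical form it is ((¬(d ≥ w + 8)) ∧ w > -6) ↔ (2*lim ≥ -2 ∧ 2*w ≤ cnt + 3).
Before skip: ((¬(d ≥ w + 8)) ∧ w > -6) ↔ (2*lim ≥ -2 ∧ 2*w ≤ cnt + 3)
Before skip: ((¬(d ≥ w + 8)) ∧ w > -6) ↔ (2*lim ≥ -2 ∧ 2*w ≤ cnt + 3)
Before skip: ((¬(d ≥ w + 8)) ∧ w > -6) ↔ (2*lim ≥ -2 ∧ 2*w ≤ cnt + 3)
Before w := 3*cnt - 3*lim: ((¬(d + 3*lim ≥ 3*cnt + 8)) ∧ 3*cnt > 3*lim - 6) ↔ (2*lim ≥ -2 ∧ 5*cnt ≤ 6*lim + 3)
Answer: WP = ((¬(d + 3*lim ≥ 3*cnt + 8)) ∧ 3*cnt > 3*lim - 6) ↔ (2*lim ≥ -2 ∧ 5*cnt ≤ 6*lim + 3)


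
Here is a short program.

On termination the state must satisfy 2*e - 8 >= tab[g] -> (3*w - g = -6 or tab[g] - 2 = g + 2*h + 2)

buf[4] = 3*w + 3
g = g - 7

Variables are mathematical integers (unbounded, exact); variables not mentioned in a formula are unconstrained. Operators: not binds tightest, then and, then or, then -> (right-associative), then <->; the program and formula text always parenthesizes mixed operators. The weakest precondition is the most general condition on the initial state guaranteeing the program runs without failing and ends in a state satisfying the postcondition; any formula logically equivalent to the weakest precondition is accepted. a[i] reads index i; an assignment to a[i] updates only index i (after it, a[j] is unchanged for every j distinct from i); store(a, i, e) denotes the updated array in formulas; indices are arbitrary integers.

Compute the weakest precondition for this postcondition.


Working backward. After the program, the postcondition 2*e - 8 >= tab[g] -> (3*w - g = -6 or tab[g] - 2 = g + 2*h + 2) must hold; in canonical form it is 2*e >= tab[g] + 8 -> (3*w = g - 6 or tab[g] = g + 2*h + 4).
Before g := g - 7: 2*e >= tab[g - 7] + 8 -> (3*w = g - 13 or tab[g - 7] = g + 2*h - 3)
Before buf[4] := 3*w + 3: 2*e >= tab[g - 7] + 8 -> (3*w = g - 13 or tab[g - 7] = g + 2*h - 3)
Answer: WP = 2*e >= tab[g - 7] + 8 -> (3*w = g - 13 or tab[g - 7] = g + 2*h - 3)


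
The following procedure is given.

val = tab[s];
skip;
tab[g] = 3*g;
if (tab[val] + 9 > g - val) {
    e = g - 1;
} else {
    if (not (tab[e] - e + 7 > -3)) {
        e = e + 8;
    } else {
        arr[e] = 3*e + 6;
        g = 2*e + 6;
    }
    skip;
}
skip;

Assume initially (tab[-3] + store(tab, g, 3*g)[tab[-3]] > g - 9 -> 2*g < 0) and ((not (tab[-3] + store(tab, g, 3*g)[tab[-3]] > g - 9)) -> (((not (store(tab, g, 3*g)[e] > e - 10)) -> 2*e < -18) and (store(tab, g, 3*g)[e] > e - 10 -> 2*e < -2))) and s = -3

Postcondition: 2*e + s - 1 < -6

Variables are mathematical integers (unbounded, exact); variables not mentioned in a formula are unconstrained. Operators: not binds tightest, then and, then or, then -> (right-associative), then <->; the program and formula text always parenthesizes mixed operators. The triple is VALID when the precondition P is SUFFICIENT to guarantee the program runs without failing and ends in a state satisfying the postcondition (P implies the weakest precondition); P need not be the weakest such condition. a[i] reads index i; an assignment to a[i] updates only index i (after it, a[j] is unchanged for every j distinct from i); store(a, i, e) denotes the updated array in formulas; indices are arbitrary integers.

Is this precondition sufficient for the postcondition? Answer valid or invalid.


Working backward. After the program, the postcondition 2*e + s - 1 < -6 must hold; in canonical form it is 2*e + s < -5.
Before skip: 2*e + s < -5
Then branch requires 2*g + s < -3; else branch requires ((not (tab[e] > e - 10)) -> 2*e + s < -21) and (tab[e] > e - 10 -> 2*e + s < -5).
Before the if: (tab[val] + val > g - 9 -> 2*g + s < -3) and ((not (tab[val] + val > g - 9)) -> (((not (tab[e] > e - 10)) -> 2*e + s < -21) and (tab[e] > e - 10 -> 2*e + s < -5)))
Before tab[g] := 3*g: (store(tab, g, 3*g)[val] + val > g - 9 -> 2*g + s < -3) and ((not (store(tab, g, 3*g)[val] + val > g - 9)) -> (((not (store(tab, g, 3*g)[e] > e - 10)) -> 2*e + s < -21) and (store(tab, g, 3*g)[e] > e - 10 -> 2*e + s < -5)))
Before skip: (store(tab, g, 3*g)[val] + val > g - 9 -> 2*g + s < -3) and ((not (store(tab, g, 3*g)[val] + val > g - 9)) -> (((not (store(tab, g, 3*g)[e] > e - 10)) -> 2*e + s < -21) and (store(tab, g, 3*g)[e] > e - 10 -> 2*e + s < -5)))
Before val := tab[s]: (tab[s] + store(tab, g, 3*g)[tab[s]] > g - 9 -> 2*g + s < -3) and ((not (tab[s] + store(tab, g, 3*g)[tab[s]] > g - 9)) -> (((not (store(tab, g, 3*g)[e] > e - 10)) -> 2*e + s < -21) and (store(tab, g, 3*g)[e] > e - 10 -> 2*e + s < -5)))
The weakest precondition is (tab[s] + store(tab, g, 3*g)[tab[s]] > g - 9 -> 2*g + s < -3) and ((not (tab[s] + store(tab, g, 3*g)[tab[s]] > g - 9)) -> (((not (store(tab, g, 3*g)[e] > e - 10)) -> 2*e + s < -21) and (store(tab, g, 3*g)[e] > e - 10 -> 2*e + s < -5))).
Check whether (tab[-3] + store(tab, g, 3*g)[tab[-3]] > g - 9 -> 2*g < 0) and ((not (tab[-3] + store(tab, g, 3*g)[tab[-3]] > g - 9)) -> (((not (store(tab, g, 3*g)[e] > e - 10)) -> 2*e < -18) and (store(tab, g, 3*g)[e] > e - 10 -> 2*e < -2))) and s = -3 implies it.
Every state satisfying the precondition satisfies the weakest precondition: the implication holds.
Answer: valid


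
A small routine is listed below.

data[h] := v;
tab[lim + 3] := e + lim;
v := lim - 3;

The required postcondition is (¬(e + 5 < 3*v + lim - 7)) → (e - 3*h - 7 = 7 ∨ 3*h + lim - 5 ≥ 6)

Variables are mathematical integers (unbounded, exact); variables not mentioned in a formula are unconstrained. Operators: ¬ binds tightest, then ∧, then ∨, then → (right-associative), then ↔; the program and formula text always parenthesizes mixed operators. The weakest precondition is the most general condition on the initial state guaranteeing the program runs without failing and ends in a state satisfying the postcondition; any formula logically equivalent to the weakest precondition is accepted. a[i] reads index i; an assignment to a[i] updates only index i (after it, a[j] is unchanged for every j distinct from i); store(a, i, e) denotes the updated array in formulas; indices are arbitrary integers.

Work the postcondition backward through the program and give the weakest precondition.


Working backward. After the program, the postcondition (¬(e + 5 < 3*v + lim - 7)) → (e - 3*h - 7 = 7 ∨ 3*h + lim - 5 ≥ 6) must hold; in canonical form it is (¬(e < lim + 3*v - 12)) → (e = 3*h + 14 ∨ 3*h + lim ≥ 11).
Before v := lim - 3: (¬(e < 4*lim - 21)) → (e = 3*h + 14 ∨ 3*h + lim ≥ 11)
Before tab[lim + 3] := e + lim: (¬(e < 4*lim - 21)) → (e = 3*h + 14 ∨ 3*h + lim ≥ 11)
Before data[h] := v: (¬(e < 4*lim - 21)) → (e = 3*h + 14 ∨ 3*h + lim ≥ 11)
Answer: WP = (¬(e < 4*lim - 21)) → (e = 3*h + 14 ∨ 3*h + lim ≥ 11)


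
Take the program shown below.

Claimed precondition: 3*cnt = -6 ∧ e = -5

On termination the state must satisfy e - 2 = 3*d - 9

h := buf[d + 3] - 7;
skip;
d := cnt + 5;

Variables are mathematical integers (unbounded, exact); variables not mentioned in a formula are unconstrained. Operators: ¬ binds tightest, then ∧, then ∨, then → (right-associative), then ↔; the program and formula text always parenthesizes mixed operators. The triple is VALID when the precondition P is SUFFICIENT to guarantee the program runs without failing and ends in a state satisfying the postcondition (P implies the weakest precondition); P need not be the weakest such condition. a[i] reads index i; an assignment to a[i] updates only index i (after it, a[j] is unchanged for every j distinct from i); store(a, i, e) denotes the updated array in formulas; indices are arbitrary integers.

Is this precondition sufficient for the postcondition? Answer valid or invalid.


Working backward. After the program, the postcondition e - 2 = 3*d - 9 must hold; in canonical form it is e = 3*d - 7.
Before d := cnt + 5: e = 3*cnt + 8
Before skip: e = 3*cnt + 8
Before h := buf[d + 3] - 7: e = 3*cnt + 8
The weakest precondition is e = 3*cnt + 8.
Check whether 3*cnt = -6 ∧ e = -5 implies it.
Countermodel: at the initial state cnt = -2, e = -5, the precondition holds but the weakest precondition fails.
Answer: invalid


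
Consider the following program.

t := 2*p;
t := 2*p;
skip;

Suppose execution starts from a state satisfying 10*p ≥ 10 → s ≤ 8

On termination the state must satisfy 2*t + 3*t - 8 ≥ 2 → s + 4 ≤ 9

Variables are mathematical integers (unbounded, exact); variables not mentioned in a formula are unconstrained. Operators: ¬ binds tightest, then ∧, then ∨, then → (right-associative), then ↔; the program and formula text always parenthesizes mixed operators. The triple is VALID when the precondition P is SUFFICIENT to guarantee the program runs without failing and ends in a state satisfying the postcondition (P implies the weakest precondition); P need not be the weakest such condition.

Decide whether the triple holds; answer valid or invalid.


Working backward. After the program, the postcondition 2*t + 3*t - 8 ≥ 2 → s + 4 ≤ 9 must hold; in canonical form it is 5*t ≥ 10 → s ≤ 5.
Before skip: 5*t ≥ 10 → s ≤ 5
Before t := 2*p: 10*p ≥ 10 → s ≤ 5
Before t := 2*p: 10*p ≥ 10 → s ≤ 5
The weakest precondition is 10*p ≥ 10 → s ≤ 5.
Check whether 10*p ≥ 10 → s ≤ 8 implies it.
Countermodel: at the initial state p = 1, s = 6, the precondition holds but the weakest precondition fails.
Answer: invalid


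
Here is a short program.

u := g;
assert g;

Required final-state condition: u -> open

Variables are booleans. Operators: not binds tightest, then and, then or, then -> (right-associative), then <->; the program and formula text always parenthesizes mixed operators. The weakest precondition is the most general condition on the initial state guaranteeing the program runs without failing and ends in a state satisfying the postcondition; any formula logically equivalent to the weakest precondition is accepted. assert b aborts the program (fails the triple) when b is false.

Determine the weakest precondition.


Working backward. After the program, u -> open must hold.
Before assert g: g and (u -> open)
Before u := g: g and (g -> open)
Answer: WP = g and (g -> open)


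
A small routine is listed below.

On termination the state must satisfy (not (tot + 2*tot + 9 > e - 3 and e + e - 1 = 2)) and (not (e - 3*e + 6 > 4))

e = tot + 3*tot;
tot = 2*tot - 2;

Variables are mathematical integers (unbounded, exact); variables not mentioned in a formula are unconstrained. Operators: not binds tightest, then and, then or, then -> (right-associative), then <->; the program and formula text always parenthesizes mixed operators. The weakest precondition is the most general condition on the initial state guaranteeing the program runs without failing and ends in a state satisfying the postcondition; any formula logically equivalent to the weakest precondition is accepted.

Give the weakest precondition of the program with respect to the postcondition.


Working backward. After the program, the postcondition (not (tot + 2*tot + 9 > e - 3 and e + e - 1 = 2)) and (not (e - 3*e + 6 > 4)) must hold; in canonical form it is (not (3*tot > e - 12 and 2*e = 3)) and (not (2*e < 2)).
Before tot := 2*tot - 2: (not (6*tot > e - 6 and 2*e = 3)) and (not (2*e < 2))
Before e := tot + 3*tot: (not (2*tot > -6 and 8*tot = 3)) and (not (8*tot < 2))
Answer: WP = (not (2*tot > -6 and 8*tot = 3)) and (not (8*tot < 2))


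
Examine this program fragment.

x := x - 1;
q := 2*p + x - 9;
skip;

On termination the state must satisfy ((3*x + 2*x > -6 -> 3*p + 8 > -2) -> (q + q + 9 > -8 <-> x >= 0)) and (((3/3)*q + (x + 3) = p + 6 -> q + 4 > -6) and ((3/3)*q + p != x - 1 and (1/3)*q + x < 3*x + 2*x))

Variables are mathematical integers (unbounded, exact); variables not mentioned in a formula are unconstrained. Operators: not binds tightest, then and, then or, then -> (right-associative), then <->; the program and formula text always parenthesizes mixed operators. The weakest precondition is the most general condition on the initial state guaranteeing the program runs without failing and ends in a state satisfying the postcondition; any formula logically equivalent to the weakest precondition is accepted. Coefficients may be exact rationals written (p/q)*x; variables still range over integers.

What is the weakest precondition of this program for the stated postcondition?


Working backward. After the program, the postcondition ((3*x + 2*x > -6 -> 3*p + 8 > -2) -> (q + q + 9 > -8 <-> x >= 0)) and (((3/3)*q + (x + 3) = p + 6 -> q + 4 > -6) and ((3/3)*q + p != x - 1 and (1/3)*q + x < 3*x + 2*x)) must hold; in canonical form it is ((5*x > -6 -> 3*p > -10) -> (2*q > -17 <-> x >= 0)) and (q + x = p + 3 -> q > -10) and p + q != x - 1 and (1/3)*q < 4*x.
Before skip: ((5*x > -6 -> 3*p > -10) -> (2*q > -17 <-> x >= 0)) and (q + x = p + 3 -> q > -10) and p + q != x - 1 and (1/3)*q < 4*x
Before q := 2*p + x - 9: ((5*x > -6 -> 3*p > -10) -> (4*p + 2*x > 1 <-> x >= 0)) and (p + 2*x = 12 -> 2*p + x > -1) and 3*p != 8 and (2/3)*p < (11/3)*x + 3
Before x := x - 1: ((5*x > -1 -> 3*p > -10) -> (4*p + 2*x > 3 <-> x >= 1)) and (p + 2*x = 14 -> 2*p + x > 0) and 3*p != 8 and (2/3)*p < (11/3)*x - 2/3
Answer: WP = ((5*x > -1 -> 3*p > -10) -> (4*p + 2*x > 3 <-> x >= 1)) and (p + 2*x = 14 -> 2*p + x > 0) and 3*p != 8 and (2/3)*p < (11/3)*x - 2/3


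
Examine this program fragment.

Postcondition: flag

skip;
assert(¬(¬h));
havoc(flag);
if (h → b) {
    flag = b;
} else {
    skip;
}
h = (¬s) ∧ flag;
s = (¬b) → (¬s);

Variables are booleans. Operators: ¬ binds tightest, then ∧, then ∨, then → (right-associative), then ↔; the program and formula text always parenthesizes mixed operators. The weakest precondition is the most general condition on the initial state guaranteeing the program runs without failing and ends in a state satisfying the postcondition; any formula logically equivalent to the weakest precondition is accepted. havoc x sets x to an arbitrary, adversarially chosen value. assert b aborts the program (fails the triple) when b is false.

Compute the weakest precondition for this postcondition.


Working backward. After the program, flag must hold.
Before s := (¬b) → (¬s): flag
Before h := (¬s) ∧ flag: flag
Then branch requires b; else branch requires flag.
Before the if: ((h → b) → b) ∧ ((¬(h → b)) → flag)
Before havoc flag: ((h → b) → b) ∧ (h → b)
Before assert ¬(¬h): h ∧ ((h → b) → b) ∧ (h → b)
Before skip: h ∧ ((h → b) → b) ∧ (h → b)
Answer: WP = h ∧ ((h → b) → b) ∧ (h → b)


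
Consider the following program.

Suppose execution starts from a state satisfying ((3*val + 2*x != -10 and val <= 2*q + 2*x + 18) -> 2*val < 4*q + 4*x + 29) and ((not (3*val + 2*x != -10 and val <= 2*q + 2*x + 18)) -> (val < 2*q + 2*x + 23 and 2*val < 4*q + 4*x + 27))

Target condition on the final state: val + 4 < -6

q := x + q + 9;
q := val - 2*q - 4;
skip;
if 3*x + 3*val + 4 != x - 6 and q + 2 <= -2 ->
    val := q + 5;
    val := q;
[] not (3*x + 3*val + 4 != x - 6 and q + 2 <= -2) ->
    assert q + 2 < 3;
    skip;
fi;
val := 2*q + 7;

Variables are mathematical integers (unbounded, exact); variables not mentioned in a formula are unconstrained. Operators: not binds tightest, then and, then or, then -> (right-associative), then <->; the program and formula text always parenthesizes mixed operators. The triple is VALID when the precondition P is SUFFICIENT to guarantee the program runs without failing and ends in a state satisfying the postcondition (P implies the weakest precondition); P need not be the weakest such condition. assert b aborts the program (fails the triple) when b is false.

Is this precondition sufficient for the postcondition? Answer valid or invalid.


Working backward. After the program, the postcondition val + 4 < -6 must hold; in canonical form it is val < -10.
Before val := 2*q + 7: 2*q < -17
Then branch requires 2*q < -17; else branch requires q < 1 and 2*q < -17.
Before the if: ((3*val + 2*x != -10 and q <= -4) -> 2*q < -17) and ((not (3*val + 2*x != -10 and q <= -4)) -> (q < 1 and 2*q < -17))
Before skip: ((3*val + 2*x != -10 and q <= -4) -> 2*q < -17) and ((not (3*val + 2*x != -10 and q <= -4)) -> (q < 1 and 2*q < -17))
Before q := val - 2*q - 4: ((3*val + 2*x != -10 and val <= 2*q) -> 2*val < 4*q - 9) and ((not (3*val + 2*x != -10 and val <= 2*q)) -> (val < 2*q + 5 and 2*val < 4*q - 9))
Before q := x + q + 9: ((3*val + 2*x != -10 and val <= 2*q + 2*x + 18) -> 2*val < 4*q + 4*x + 27) and ((not (3*val + 2*x != -10 and val <= 2*q + 2*x + 18)) -> (val < 2*q + 2*x + 23 and 2*val < 4*q + 4*x + 27))
The weakest precondition is ((3*val + 2*x != -10 and val <= 2*q + 2*x + 18) -> 2*val < 4*q + 4*x + 27) and ((not (3*val + 2*x != -10 and val <= 2*q + 2*x + 18)) -> (val < 2*q + 2*x + 23 and 2*val < 4*q + 4*x + 27)).
Check whether ((3*val + 2*x != -10 and val <= 2*q + 2*x + 18) -> 2*val < 4*q + 4*x + 29) and ((not (3*val + 2*x != -10 and val <= 2*q + 2*x + 18)) -> (val < 2*q + 2*x + 23 and 2*val < 4*q + 4*x + 27)) implies it.
Countermodel: at the initial state q = -9, val = -4, x = 0, the precondition holds but the weakest precondition fails.
Answer: invalid


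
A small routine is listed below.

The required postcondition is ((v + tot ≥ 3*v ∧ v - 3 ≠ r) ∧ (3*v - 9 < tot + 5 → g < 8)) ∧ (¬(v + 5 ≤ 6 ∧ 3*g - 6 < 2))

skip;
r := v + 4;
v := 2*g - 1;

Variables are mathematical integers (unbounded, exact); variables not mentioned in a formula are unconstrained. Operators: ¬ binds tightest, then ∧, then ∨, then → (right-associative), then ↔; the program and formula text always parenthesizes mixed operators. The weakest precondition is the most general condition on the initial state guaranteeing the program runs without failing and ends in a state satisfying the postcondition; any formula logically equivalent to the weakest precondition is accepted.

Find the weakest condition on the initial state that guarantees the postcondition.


Working backward. After the program, the postcondition ((v + tot ≥ 3*v ∧ v - 3 ≠ r) ∧ (3*v - 9 < tot + 5 → g < 8)) ∧ (¬(v + 5 ≤ 6 ∧ 3*g - 6 < 2)) must hold; in canonical form it is tot ≥ 2*v ∧ v ≠ r + 3 ∧ (3*v < tot + 14 → g < 8) ∧ (¬(v ≤ 1 ∧ 3*g < 8)).
Before v := 2*g - 1: tot ≥ 4*g - 2 ∧ 2*g ≠ r + 4 ∧ (6*g < tot + 17 → g < 8) ∧ (¬(2*g ≤ 2 ∧ 3*g < 8))
Before r := v + 4: tot ≥ 4*g - 2 ∧ 2*g ≠ v + 8 ∧ (6*g < tot + 17 → g < 8) ∧ (¬(2*g ≤ 2 ∧ 3*g < 8))
Before skip: tot ≥ 4*g - 2 ∧ 2*g ≠ v + 8 ∧ (6*g < tot + 17 → g < 8) ∧ (¬(2*g ≤ 2 ∧ 3*g < 8))
Answer: WP = tot ≥ 4*g - 2 ∧ 2*g ≠ v + 8 ∧ (6*g < tot + 17 → g < 8) ∧ (¬(2*g ≤ 2 ∧ 3*g < 8))


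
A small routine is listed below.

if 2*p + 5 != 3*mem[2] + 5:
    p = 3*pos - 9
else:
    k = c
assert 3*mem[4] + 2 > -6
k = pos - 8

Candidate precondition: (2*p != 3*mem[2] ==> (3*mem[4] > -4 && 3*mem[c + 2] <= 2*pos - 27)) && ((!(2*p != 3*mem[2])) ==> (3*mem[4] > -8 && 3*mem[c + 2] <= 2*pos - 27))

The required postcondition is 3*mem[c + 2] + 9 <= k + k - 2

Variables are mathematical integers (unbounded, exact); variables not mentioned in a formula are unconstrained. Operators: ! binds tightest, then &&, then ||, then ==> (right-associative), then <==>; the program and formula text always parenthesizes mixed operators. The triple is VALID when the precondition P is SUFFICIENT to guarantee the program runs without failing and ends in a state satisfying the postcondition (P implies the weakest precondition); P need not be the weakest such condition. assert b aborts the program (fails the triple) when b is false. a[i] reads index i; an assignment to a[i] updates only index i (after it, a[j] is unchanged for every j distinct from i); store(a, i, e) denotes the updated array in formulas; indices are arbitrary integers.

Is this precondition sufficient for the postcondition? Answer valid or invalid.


Working backward. After the program, the postcondition 3*mem[c + 2] + 9 <= k + k - 2 must hold; in canonical form it is 3*mem[c + 2] <= 2*k - 11.
Before k := pos - 8: 3*mem[c + 2] <= 2*pos - 27
Before assert 3*mem[4] + 2 > -6: 3*mem[4] > -8 && 3*mem[c + 2] <= 2*pos - 27
Then branch requires 3*mem[4] > -8 && 3*mem[c + 2] <= 2*pos - 27; else branch requires 3*mem[4] > -8 && 3*mem[c + 2] <= 2*pos - 27.
Before the if: (2*p != 3*mem[2] ==> (3*mem[4] > -8 && 3*mem[c + 2] <= 2*pos - 27)) && ((!(2*p != 3*mem[2])) ==> (3*mem[4] > -8 && 3*mem[c + 2] <= 2*pos - 27))
The weakest precondition is (2*p != 3*mem[2] ==> (3*mem[4] > -8 && 3*mem[c + 2] <= 2*pos - 27)) && ((!(2*p != 3*mem[2])) ==> (3*mem[4] > -8 && 3*mem[c + 2] <= 2*pos - 27)).
Check whether (2*p != 3*mem[2] ==> (3*mem[4] > -4 && 3*mem[c + 2] <= 2*pos - 27)) && ((!(2*p != 3*mem[2])) ==> (3*mem[4] > -8 && 3*mem[c + 2] <= 2*pos - 27)) implies it.
Every state satisfying the precondition satisfies the weakest precondition: the implication holds.
Answer: valid


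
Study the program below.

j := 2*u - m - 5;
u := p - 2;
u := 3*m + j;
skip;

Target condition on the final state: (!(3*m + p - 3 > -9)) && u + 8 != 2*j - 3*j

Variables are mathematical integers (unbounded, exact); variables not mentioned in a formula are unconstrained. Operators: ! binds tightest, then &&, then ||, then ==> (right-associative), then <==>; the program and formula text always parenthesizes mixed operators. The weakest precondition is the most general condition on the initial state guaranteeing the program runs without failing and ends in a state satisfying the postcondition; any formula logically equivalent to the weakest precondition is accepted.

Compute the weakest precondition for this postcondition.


Working backward. After the program, the postcondition (!(3*m + p - 3 > -9)) && u + 8 != 2*j - 3*j must hold; in canonical form it is (!(3*m + p > -6)) && j + u != -8.
Before skip: (!(3*m + p > -6)) && j + u != -8
Before u := 3*m + j: (!(3*m + p > -6)) && 2*j + 3*m != -8
Before u := p - 2: (!(3*m + p > -6)) && 2*j + 3*m != -8
Before j := 2*u - m - 5: (!(3*m + p > -6)) && m + 4*u != 2
Answer: WP = (!(3*m + p > -6)) && m + 4*u != 2


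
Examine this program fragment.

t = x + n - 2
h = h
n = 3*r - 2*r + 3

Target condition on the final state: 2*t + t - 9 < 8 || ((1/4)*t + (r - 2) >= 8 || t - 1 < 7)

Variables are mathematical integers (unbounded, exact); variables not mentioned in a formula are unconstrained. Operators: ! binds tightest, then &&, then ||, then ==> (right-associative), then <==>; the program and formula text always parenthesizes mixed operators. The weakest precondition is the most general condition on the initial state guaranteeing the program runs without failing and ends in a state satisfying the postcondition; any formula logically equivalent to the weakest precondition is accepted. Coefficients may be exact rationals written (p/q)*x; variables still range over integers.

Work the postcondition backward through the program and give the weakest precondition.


Working backward. After the program, the postcondition 2*t + t - 9 < 8 || ((1/4)*t + (r - 2) >= 8 || t - 1 < 7) must hold; in canonical form it is 3*t < 17 || r + (1/4)*t >= 10 || t < 8.
Before n := 3*r - 2*r + 3: 3*t < 17 || r + (1/4)*t >= 10 || t < 8
Before h := h: 3*t < 17 || r + (1/4)*t >= 10 || t < 8
Before t := x + n - 2: 3*n + 3*x < 23 || (1/4)*n + r + (1/4)*x >= 21/2 || n + x < 10
Answer: WP = 3*n + 3*x < 23 || (1/4)*n + r + (1/4)*x >= 21/2 || n + x < 10


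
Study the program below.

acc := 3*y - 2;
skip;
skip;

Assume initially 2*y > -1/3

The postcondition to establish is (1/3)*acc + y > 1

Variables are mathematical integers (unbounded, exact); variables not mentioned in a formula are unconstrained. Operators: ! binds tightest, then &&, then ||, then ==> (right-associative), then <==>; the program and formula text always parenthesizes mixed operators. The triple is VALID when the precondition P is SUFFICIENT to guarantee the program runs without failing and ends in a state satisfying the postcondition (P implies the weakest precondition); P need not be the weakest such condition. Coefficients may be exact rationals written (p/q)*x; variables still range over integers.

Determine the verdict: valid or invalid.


Working backward. After the program, (1/3)*acc + y > 1 must hold.
Before skip: (1/3)*acc + y > 1
Before skip: (1/3)*acc + y > 1
Before acc := 3*y - 2: 2*y > 5/3
The weakest precondition is 2*y > 5/3.
Check whether 2*y > -1/3 implies it.
Countermodel: at the initial state y = 0, the precondition holds but the weakest precondition fails.
Answer: invalid


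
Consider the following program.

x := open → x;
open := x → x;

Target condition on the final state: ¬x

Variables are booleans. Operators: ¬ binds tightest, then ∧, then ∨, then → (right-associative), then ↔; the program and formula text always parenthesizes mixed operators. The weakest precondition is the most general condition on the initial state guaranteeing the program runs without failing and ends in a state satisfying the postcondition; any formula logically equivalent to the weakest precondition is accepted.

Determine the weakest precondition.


Working backward. After the program, ¬x must hold.
Before open := x → x: ¬x
Before x := open → x: ¬(open → x)
Answer: WP = ¬(open → x)


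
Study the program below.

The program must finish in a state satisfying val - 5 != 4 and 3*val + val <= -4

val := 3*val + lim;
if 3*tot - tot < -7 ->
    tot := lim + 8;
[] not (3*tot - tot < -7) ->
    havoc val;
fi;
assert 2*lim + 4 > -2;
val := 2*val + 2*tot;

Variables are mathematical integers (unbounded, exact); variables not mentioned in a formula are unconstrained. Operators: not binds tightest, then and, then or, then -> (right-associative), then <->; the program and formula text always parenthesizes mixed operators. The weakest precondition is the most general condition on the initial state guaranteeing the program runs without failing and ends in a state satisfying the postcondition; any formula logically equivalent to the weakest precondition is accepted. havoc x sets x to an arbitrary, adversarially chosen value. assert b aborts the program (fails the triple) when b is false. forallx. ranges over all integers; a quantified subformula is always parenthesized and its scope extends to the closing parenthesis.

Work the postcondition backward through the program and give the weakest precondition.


Working backward. After the program, the postcondition val - 5 != 4 and 3*val + val <= -4 must hold; in canonical form it is val != 9 and 4*val <= -4.
Before val := 2*val + 2*tot: 2*tot + 2*val != 9 and 8*tot + 8*val <= -4
Before assert 2*lim + 4 > -2: 2*lim > -6 and 2*tot + 2*val != 9 and 8*tot + 8*val <= -4
Then branch requires 2*lim > -6 and 2*lim + 2*val != -7 and 8*lim + 8*val <= -68; else branch requires forall val_1. (2*lim > -6 and 2*tot + 2*val_1 != 9 and 8*tot + 8*val_1 <= -4).
Before the if: (2*tot < -7 -> (2*lim > -6 and 2*lim + 2*val != -7 and 8*lim + 8*val <= -68)) and ((not (2*tot < -7)) -> (forall val_1. (2*lim > -6 and 2*tot + 2*val_1 != 9 and 8*tot + 8*val_1 <= -4)))
Before val := 3*val + lim: (2*tot < -7 -> (2*lim > -6 and 4*lim + 6*val != -7 and 16*lim + 24*val <= -68)) and ((not (2*tot < -7)) -> (forall val_1. (2*lim > -6 and 2*tot + 2*val_1 != 9 and 8*tot + 8*val_1 <= -4)))
Answer: WP = (2*tot < -7 -> (2*lim > -6 and 4*lim + 6*val != -7 and 16*lim + 24*val <= -68)) and ((not (2*tot < -7)) -> (forall val_1. (2*lim > -6 and 2*tot + 2*val_1 != 9 and 8*tot + 8*val_1 <= -4)))
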